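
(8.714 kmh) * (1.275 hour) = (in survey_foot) 3.645e+04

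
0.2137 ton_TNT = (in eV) 5.581e+27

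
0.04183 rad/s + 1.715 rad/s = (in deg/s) 100.7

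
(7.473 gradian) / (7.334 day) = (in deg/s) 1.061e-05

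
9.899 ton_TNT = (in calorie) 9.899e+09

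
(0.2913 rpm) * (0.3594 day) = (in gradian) 6.03e+04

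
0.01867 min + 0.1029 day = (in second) 8892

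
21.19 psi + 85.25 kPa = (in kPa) 231.3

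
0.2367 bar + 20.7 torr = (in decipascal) 2.643e+05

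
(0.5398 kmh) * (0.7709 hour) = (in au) 2.782e-09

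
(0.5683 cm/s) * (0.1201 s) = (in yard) 0.0007464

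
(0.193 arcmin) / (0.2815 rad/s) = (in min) 3.324e-06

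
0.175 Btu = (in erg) 1.846e+09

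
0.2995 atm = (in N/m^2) 3.035e+04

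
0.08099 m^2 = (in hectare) 8.099e-06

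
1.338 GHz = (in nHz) 1.338e+18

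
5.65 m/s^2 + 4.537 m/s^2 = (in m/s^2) 10.19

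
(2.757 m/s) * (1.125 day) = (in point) 7.596e+08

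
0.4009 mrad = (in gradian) 0.02552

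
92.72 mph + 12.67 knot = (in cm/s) 4797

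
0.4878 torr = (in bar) 0.0006503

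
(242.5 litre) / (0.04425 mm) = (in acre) 1.354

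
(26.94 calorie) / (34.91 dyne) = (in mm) 3.229e+08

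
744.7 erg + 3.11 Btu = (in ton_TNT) 7.842e-07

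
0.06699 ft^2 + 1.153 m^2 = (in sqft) 12.48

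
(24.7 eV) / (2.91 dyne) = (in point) 3.855e-10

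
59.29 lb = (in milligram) 2.689e+07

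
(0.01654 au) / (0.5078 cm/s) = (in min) 8.121e+09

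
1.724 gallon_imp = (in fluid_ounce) 265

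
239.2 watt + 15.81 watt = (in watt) 255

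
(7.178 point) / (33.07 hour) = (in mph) 4.758e-08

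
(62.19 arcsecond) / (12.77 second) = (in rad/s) 2.361e-05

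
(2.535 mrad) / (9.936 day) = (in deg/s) 1.692e-07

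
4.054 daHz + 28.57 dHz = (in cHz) 4340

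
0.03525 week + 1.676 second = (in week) 0.03525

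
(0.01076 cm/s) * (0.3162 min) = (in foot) 0.006697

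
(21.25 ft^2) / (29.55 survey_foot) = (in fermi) 2.192e+14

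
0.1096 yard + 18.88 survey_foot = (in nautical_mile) 0.003161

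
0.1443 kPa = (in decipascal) 1443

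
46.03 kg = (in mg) 4.603e+07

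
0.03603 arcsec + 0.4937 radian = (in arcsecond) 1.018e+05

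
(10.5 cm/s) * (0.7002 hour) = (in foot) 868.4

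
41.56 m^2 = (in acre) 0.01027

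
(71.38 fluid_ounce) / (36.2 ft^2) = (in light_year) 6.635e-20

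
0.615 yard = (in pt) 1594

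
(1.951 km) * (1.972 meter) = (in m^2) 3847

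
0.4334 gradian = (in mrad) 6.808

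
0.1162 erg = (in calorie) 2.777e-09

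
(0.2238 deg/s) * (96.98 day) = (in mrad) 3.273e+07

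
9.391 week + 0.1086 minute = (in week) 9.391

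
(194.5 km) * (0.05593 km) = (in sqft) 1.171e+08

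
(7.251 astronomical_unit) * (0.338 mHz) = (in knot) 7.127e+08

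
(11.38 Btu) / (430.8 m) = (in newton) 27.87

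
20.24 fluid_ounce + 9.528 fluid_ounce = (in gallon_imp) 0.1936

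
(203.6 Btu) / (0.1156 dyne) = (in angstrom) 1.858e+21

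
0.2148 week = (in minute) 2165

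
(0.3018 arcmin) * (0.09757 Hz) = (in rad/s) 8.566e-06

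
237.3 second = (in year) 7.525e-06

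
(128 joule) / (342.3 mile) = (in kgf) 2.369e-05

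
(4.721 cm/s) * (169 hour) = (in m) 2.872e+04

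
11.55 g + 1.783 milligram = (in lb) 0.02547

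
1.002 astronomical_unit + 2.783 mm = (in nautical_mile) 8.094e+07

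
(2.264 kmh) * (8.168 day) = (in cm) 4.438e+07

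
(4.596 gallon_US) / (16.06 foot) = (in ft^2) 0.03826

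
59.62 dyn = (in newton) 0.0005962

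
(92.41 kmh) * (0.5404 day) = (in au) 8.012e-06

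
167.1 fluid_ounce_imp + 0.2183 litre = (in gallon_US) 1.312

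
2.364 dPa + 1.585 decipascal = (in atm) 3.897e-06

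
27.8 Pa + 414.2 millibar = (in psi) 6.011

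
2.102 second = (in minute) 0.03503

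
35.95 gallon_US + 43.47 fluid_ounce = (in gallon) 36.29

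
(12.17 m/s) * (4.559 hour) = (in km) 199.7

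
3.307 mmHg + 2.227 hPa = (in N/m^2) 663.6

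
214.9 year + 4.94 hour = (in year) 214.9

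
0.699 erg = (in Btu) 6.625e-11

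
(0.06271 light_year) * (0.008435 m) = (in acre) 1.237e+09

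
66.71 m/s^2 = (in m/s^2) 66.71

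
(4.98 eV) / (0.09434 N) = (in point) 2.397e-14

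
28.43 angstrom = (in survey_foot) 9.327e-09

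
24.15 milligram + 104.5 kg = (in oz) 3686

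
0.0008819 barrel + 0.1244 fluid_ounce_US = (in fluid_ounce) 4.865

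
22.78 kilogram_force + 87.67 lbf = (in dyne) 6.134e+07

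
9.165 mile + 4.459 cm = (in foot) 4.839e+04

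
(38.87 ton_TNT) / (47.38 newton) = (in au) 0.02294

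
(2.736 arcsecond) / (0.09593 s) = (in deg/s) 0.007922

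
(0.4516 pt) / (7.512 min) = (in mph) 7.907e-07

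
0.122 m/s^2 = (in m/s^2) 0.122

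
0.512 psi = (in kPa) 3.53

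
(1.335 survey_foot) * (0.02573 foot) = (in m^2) 0.003191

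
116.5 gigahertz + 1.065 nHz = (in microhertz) 1.165e+17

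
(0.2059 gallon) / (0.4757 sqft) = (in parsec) 5.716e-19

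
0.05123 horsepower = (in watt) 38.2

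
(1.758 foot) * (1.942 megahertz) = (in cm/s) 1.041e+08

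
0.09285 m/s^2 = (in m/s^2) 0.09285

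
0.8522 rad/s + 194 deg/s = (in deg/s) 242.8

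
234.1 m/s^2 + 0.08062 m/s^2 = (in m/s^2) 234.2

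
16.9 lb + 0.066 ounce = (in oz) 270.5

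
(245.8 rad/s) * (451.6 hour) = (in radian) 3.996e+08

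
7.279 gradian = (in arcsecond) 2.358e+04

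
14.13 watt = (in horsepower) 0.01895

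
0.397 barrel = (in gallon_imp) 13.88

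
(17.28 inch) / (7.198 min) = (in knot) 0.001975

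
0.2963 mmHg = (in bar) 0.000395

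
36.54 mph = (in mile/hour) 36.54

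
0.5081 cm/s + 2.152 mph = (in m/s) 0.9671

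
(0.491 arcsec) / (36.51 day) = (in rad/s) 7.546e-13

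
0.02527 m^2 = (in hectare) 2.527e-06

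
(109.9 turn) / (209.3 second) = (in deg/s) 189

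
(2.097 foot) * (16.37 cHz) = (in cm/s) 10.46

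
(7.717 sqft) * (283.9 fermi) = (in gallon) 5.377e-11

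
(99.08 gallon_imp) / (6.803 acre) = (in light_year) 1.729e-21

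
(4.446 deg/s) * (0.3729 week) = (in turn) 2785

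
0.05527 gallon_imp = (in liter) 0.2513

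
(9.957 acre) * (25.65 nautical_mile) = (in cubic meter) 1.914e+09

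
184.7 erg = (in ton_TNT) 4.414e-15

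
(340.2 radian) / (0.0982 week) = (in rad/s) 0.005728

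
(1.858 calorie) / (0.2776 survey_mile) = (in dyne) 1740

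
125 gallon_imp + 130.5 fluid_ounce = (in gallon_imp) 125.8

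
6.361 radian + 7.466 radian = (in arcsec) 2.852e+06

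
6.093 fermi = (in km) 6.093e-18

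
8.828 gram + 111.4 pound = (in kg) 50.54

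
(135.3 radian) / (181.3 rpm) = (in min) 0.1188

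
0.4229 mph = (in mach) 0.0005552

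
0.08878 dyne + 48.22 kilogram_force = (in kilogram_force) 48.22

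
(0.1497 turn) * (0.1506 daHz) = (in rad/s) 1.417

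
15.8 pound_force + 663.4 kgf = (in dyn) 6.576e+08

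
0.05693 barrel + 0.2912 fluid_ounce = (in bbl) 0.05698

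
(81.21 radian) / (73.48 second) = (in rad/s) 1.105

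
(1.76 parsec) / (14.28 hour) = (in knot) 2.053e+12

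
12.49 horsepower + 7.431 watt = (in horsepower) 12.5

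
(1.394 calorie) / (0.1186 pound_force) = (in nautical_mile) 0.00597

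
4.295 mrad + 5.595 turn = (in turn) 5.596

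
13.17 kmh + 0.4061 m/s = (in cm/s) 406.4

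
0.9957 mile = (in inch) 6.309e+04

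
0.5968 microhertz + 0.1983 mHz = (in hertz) 0.0001989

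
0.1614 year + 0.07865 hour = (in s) 5.09e+06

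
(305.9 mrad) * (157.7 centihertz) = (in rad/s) 0.4824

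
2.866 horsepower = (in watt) 2137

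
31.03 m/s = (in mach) 0.09113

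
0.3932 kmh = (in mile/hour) 0.2443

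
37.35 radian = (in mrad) 3.735e+04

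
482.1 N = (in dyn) 4.821e+07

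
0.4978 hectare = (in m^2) 4978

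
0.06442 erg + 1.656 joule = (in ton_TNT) 3.958e-10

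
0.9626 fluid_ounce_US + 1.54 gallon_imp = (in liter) 7.029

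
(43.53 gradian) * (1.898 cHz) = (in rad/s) 0.01298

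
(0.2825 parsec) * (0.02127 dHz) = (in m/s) 1.854e+13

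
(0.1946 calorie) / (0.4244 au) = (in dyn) 1.282e-06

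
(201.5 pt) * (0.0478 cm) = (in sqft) 0.0003657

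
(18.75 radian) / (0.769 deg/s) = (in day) 0.01617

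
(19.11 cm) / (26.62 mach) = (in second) 2.108e-05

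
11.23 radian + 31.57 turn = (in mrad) 2.096e+05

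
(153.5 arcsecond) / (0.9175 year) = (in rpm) 2.456e-10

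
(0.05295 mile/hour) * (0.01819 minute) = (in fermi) 2.583e+13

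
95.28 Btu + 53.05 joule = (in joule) 1.006e+05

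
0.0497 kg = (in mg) 4.97e+04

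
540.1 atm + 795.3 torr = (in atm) 541.1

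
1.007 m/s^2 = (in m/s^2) 1.007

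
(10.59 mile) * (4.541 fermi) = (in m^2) 7.739e-11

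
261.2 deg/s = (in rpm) 43.53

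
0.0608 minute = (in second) 3.648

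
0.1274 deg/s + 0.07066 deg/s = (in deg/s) 0.1981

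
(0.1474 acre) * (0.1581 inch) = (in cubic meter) 2.395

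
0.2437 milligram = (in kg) 2.437e-07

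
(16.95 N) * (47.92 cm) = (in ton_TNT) 1.941e-09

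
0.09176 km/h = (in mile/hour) 0.05702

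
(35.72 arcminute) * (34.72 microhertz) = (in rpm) 3.445e-06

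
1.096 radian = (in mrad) 1096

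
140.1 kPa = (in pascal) 1.401e+05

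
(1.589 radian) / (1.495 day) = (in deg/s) 0.0007048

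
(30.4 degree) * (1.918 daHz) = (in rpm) 97.18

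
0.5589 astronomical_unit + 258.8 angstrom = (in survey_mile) 5.195e+07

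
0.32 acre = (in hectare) 0.1295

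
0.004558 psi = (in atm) 0.0003102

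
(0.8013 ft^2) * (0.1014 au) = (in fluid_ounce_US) 3.818e+13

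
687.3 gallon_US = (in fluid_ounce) 8.797e+04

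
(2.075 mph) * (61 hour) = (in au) 1.362e-06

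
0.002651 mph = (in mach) 3.48e-06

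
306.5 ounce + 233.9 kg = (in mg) 2.426e+08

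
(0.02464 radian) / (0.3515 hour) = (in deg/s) 0.001116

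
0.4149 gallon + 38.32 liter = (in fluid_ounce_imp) 1404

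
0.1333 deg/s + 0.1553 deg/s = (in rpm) 0.0481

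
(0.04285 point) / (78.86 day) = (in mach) 6.516e-15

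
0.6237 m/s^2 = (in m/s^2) 0.6237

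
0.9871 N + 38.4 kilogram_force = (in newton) 377.6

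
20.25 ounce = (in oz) 20.25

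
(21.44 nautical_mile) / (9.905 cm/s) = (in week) 0.6628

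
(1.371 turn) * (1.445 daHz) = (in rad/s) 124.5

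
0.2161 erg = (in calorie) 5.165e-09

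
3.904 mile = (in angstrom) 6.283e+13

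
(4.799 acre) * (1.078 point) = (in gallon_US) 1951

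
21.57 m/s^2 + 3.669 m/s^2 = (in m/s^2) 25.24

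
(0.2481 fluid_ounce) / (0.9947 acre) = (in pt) 5.167e-06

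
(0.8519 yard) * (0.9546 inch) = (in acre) 4.667e-06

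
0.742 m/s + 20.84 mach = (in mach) 20.84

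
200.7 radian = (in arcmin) 6.9e+05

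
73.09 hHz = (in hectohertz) 73.09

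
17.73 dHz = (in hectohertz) 0.01773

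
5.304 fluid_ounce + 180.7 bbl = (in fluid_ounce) 9.714e+05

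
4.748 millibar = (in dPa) 4748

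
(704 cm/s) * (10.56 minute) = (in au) 2.982e-08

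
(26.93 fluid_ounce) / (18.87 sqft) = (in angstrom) 4.543e+06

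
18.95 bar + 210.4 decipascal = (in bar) 18.95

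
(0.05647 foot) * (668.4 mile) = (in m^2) 1.851e+04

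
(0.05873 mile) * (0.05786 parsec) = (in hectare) 1.687e+13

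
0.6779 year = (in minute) 3.563e+05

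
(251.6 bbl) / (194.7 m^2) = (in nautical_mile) 0.0001109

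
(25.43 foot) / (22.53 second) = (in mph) 0.7696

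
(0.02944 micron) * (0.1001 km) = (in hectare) 2.947e-10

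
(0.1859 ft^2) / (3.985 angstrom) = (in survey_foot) 1.422e+08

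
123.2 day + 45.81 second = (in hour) 2957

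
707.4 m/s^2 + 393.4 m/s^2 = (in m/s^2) 1101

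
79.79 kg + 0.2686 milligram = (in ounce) 2815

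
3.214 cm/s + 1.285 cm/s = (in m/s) 0.04499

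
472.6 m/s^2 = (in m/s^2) 472.6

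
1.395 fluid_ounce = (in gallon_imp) 0.009075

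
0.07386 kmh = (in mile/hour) 0.04589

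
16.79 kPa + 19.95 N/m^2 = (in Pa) 1.681e+04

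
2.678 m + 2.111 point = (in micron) 2.679e+06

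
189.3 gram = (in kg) 0.1893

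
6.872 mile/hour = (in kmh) 11.06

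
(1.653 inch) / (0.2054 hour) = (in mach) 1.668e-07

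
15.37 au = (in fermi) 2.299e+27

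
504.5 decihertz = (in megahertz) 5.045e-05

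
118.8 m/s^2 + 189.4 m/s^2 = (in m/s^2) 308.2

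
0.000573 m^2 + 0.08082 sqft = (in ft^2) 0.08699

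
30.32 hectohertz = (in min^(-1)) 1.819e+05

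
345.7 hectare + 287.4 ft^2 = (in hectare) 345.7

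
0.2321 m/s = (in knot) 0.4512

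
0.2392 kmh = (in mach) 0.0001951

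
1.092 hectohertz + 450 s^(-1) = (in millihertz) 5.592e+05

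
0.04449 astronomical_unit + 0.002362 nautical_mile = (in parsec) 2.157e-07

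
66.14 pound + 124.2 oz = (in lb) 73.9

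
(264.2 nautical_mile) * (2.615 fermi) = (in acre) 3.162e-13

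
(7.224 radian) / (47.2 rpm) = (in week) 2.417e-06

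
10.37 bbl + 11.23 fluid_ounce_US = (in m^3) 1.649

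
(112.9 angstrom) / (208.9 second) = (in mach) 1.587e-13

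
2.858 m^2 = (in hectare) 0.0002858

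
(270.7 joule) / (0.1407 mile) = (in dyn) 1.195e+05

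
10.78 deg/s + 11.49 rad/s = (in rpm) 111.5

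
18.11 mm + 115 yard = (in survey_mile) 0.06535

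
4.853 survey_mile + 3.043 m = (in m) 7813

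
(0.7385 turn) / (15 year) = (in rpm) 9.367e-08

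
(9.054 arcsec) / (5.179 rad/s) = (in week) 1.401e-11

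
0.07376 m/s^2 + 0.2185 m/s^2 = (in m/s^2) 0.2923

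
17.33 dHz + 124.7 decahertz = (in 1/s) 1249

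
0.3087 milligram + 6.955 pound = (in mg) 3.155e+06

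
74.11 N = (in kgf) 7.557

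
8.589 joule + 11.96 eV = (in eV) 5.361e+19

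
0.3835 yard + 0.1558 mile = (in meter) 251.1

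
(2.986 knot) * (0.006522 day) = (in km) 0.8656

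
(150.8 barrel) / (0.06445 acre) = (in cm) 9.192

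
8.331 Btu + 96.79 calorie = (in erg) 9.195e+10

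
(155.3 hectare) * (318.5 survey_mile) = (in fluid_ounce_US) 2.692e+16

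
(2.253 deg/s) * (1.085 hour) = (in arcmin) 5.28e+05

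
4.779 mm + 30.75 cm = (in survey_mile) 0.000194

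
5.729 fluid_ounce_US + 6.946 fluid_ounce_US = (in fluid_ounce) 12.67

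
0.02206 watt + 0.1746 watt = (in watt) 0.1967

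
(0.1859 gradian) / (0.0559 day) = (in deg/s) 3.464e-05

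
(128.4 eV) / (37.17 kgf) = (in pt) 1.6e-16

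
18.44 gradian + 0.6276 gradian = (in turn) 0.04767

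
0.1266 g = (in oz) 0.004466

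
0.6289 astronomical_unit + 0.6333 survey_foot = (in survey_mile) 5.846e+07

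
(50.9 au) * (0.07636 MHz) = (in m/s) 5.814e+17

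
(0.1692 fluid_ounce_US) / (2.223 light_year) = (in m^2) 2.379e-22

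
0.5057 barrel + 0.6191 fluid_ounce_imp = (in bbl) 0.5058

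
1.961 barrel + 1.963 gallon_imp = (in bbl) 2.017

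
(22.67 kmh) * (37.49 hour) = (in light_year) 8.983e-11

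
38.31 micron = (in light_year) 4.049e-21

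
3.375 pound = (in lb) 3.375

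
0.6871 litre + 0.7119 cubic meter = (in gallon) 188.2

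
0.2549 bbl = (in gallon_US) 10.71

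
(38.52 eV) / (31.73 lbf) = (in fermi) 4.373e-05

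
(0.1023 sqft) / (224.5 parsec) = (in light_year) 1.45e-37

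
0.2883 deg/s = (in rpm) 0.04805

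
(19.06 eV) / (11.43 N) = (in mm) 2.672e-16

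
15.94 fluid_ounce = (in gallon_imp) 0.1037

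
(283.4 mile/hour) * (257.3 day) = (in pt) 7.984e+12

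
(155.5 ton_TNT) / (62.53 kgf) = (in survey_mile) 6.593e+05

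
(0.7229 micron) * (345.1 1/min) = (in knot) 8.082e-06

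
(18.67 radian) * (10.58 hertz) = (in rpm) 1886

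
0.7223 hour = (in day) 0.0301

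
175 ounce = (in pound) 10.94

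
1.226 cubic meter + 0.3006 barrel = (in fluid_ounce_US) 4.307e+04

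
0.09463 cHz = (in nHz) 9.463e+05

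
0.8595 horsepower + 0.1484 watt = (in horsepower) 0.8597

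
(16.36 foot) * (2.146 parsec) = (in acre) 8.159e+13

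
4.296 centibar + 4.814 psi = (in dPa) 3.749e+05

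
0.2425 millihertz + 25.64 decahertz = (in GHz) 2.564e-07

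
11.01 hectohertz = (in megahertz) 0.001101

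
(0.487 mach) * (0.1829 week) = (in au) 0.0001226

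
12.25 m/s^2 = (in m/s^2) 12.25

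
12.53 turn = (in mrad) 7.873e+04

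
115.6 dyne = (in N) 0.001156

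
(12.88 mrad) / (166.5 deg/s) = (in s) 0.004432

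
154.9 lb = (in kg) 70.26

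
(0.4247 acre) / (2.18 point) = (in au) 1.494e-05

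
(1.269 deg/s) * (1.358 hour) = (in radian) 108.3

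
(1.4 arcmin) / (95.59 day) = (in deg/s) 2.825e-09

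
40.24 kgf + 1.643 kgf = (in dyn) 4.107e+07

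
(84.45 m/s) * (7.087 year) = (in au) 0.1262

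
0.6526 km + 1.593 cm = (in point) 1.85e+06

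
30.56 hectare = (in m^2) 3.056e+05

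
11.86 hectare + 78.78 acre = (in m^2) 4.374e+05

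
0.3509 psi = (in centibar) 2.419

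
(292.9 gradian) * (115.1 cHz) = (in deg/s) 303.4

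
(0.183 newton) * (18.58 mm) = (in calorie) 0.0008127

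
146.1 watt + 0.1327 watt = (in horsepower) 0.1961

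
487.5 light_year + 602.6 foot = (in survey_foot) 1.513e+19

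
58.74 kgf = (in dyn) 5.76e+07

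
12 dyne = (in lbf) 2.698e-05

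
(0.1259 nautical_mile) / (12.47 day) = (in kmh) 0.0007791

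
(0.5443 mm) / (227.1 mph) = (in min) 8.936e-08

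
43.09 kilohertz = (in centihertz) 4.309e+06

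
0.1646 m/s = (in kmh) 0.5926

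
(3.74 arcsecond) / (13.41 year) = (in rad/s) 4.288e-14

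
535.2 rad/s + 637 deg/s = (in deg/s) 3.13e+04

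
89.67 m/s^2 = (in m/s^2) 89.67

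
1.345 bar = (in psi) 19.51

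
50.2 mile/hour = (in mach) 0.06591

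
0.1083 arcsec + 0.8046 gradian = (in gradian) 0.8046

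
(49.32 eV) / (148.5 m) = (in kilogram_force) 5.426e-21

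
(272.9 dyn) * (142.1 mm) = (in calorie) 9.268e-05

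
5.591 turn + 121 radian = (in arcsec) 3.22e+07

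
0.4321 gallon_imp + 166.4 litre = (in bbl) 1.059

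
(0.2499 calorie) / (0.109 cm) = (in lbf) 215.6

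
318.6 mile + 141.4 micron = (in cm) 5.127e+07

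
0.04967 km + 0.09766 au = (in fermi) 1.461e+25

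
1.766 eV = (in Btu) 2.682e-22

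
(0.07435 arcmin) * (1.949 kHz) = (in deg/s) 2.415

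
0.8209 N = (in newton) 0.8209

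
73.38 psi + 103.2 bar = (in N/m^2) 1.083e+07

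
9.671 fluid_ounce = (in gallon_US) 0.07555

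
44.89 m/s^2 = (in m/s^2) 44.89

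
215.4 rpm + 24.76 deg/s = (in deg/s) 1317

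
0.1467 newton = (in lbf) 0.03298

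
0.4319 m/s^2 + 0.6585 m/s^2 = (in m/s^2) 1.09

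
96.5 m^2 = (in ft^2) 1039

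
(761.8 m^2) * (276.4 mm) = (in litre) 2.106e+05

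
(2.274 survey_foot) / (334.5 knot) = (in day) 4.662e-08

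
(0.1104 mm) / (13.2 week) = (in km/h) 4.978e-11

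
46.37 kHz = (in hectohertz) 463.7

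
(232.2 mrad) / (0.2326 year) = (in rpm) 3.023e-07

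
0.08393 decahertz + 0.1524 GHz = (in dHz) 1.524e+09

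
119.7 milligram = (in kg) 0.0001197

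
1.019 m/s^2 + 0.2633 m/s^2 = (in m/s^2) 1.282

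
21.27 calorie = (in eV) 5.555e+20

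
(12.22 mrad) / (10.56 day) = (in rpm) 1.279e-07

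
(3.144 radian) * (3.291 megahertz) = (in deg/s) 5.928e+08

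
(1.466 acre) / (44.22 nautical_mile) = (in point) 205.3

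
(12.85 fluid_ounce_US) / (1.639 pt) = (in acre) 0.0001624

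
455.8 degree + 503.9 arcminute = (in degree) 464.2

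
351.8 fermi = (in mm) 3.518e-10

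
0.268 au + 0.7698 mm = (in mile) 2.491e+07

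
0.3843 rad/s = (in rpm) 3.67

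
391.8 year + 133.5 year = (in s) 1.657e+10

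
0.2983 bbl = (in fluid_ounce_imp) 1669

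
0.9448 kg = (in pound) 2.083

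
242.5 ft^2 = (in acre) 0.005567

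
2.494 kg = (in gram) 2494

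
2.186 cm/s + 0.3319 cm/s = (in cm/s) 2.518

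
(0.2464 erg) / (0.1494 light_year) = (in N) 1.743e-23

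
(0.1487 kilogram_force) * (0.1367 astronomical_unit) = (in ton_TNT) 7.127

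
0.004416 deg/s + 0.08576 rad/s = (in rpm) 0.8197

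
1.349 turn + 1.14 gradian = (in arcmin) 2.92e+04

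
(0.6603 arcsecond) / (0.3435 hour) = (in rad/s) 2.589e-09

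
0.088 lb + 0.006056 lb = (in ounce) 1.505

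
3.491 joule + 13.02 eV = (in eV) 2.179e+19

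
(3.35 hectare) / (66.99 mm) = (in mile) 310.7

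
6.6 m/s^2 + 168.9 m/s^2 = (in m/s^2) 175.5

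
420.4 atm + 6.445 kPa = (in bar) 426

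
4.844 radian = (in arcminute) 1.665e+04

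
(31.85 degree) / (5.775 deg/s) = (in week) 9.119e-06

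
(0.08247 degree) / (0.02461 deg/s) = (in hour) 0.0009309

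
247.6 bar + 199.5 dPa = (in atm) 244.4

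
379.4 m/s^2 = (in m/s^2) 379.4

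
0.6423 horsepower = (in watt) 479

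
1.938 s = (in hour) 0.0005383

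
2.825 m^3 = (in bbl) 17.77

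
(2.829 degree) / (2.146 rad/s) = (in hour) 6.391e-06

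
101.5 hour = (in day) 4.229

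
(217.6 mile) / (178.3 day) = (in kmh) 0.08184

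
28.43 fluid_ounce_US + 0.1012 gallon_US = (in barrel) 0.007698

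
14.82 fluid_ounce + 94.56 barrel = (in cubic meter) 15.03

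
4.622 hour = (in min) 277.3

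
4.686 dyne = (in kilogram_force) 4.778e-06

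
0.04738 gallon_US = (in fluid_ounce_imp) 6.312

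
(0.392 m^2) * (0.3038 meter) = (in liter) 119.1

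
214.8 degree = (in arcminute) 1.289e+04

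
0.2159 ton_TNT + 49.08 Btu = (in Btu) 8.562e+05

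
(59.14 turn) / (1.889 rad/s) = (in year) 6.238e-06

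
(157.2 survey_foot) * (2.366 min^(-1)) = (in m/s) 1.889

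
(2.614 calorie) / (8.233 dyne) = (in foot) 4.358e+05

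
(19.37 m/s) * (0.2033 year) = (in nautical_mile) 6.706e+04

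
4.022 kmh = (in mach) 0.003281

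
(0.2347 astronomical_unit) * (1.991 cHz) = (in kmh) 2.517e+09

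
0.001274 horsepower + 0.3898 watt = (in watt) 1.34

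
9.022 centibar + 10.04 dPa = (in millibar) 90.23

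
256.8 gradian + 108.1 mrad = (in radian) 4.142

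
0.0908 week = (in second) 5.492e+04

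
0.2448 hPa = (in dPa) 244.8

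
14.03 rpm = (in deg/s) 84.18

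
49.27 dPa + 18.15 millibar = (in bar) 0.0182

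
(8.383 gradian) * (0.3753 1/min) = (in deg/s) 0.04719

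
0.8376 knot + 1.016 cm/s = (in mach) 0.001295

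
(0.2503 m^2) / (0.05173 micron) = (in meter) 4.839e+06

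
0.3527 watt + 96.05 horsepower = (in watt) 7.162e+04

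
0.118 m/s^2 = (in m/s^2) 0.118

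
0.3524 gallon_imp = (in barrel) 0.01008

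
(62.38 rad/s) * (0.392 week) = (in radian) 1.479e+07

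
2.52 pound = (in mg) 1.143e+06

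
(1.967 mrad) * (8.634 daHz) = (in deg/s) 9.731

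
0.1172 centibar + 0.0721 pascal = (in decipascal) 1173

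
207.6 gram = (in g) 207.6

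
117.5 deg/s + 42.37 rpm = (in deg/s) 371.7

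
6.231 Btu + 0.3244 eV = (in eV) 4.103e+22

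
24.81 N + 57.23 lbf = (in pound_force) 62.81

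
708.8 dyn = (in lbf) 0.001593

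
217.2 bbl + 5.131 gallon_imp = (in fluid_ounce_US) 1.168e+06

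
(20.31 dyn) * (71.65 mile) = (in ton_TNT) 5.597e-09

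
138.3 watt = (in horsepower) 0.1855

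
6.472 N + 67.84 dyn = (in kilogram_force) 0.66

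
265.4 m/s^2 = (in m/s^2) 265.4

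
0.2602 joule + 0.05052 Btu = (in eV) 3.343e+20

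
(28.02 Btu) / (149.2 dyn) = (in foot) 6.501e+07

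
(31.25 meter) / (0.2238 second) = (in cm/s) 1.396e+04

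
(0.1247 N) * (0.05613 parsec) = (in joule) 2.16e+14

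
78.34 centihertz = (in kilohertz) 0.0007834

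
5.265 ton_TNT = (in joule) 2.203e+10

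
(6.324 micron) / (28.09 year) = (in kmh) 2.57e-14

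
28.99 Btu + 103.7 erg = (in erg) 3.059e+11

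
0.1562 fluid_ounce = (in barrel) 2.906e-05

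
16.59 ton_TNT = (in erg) 6.941e+17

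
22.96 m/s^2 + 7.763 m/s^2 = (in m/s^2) 30.72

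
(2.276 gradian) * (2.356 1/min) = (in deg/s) 0.08043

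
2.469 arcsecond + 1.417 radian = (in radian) 1.417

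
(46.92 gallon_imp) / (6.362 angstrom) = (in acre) 8.285e+04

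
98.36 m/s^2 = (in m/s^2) 98.36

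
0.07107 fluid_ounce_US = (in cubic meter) 2.102e-06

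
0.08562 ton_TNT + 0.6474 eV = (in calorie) 8.562e+07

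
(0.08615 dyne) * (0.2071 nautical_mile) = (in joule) 0.0003304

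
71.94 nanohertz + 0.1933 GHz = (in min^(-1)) 1.16e+10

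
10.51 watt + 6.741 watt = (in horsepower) 0.02313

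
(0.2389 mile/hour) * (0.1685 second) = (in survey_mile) 1.118e-05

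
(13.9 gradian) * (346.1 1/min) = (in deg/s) 72.16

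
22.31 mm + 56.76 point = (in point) 120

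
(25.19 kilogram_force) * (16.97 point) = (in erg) 1.479e+07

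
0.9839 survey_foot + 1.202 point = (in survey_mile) 0.0001866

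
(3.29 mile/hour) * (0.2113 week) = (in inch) 7.4e+06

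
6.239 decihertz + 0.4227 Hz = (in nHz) 1.047e+09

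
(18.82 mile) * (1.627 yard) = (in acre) 11.13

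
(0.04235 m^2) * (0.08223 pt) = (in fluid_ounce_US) 0.04154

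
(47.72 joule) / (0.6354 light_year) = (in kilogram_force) 8.095e-16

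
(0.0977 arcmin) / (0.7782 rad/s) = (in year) 1.158e-12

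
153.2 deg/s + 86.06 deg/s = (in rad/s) 4.176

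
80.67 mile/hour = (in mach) 0.1059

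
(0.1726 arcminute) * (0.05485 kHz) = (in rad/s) 0.002754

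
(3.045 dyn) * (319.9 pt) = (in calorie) 8.213e-07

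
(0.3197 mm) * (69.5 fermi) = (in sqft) 2.392e-16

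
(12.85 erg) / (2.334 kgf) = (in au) 3.753e-19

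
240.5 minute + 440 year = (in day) 1.606e+05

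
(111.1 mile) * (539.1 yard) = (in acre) 2.178e+04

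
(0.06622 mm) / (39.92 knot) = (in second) 3.224e-06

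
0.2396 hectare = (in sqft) 2.579e+04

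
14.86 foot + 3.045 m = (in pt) 2.147e+04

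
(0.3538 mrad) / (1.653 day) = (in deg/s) 1.419e-07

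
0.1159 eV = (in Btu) 1.76e-23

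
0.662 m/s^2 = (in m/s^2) 0.662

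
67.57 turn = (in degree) 2.433e+04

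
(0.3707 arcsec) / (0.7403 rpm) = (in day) 2.683e-10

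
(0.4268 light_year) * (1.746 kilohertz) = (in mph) 1.577e+19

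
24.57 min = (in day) 0.01706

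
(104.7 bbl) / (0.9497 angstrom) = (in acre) 4.331e+07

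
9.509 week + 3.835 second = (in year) 0.1824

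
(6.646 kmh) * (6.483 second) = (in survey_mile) 0.007437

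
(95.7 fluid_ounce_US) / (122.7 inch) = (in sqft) 0.009775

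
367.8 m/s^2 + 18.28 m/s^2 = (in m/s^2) 386.1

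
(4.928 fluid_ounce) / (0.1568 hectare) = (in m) 9.295e-08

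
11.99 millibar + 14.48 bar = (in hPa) 1.449e+04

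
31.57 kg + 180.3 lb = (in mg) 1.134e+08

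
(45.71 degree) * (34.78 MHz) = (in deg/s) 1.59e+09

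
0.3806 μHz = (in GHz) 3.806e-16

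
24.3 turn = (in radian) 152.7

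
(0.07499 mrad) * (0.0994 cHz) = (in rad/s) 7.454e-08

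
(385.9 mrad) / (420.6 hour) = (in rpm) 2.434e-06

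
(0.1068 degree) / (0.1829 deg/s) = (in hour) 0.0001622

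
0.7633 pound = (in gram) 346.2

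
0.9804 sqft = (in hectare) 9.108e-06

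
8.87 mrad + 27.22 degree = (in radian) 0.4839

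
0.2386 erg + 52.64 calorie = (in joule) 220.2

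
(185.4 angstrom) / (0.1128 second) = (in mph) 3.677e-07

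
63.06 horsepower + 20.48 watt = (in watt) 4.704e+04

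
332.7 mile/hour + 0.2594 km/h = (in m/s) 148.8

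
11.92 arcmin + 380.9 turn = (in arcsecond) 4.936e+08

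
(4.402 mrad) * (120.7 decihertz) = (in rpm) 0.5074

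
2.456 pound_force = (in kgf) 1.114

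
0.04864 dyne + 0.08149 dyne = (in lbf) 2.925e-07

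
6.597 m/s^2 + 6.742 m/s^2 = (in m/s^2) 13.34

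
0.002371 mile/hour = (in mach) 3.113e-06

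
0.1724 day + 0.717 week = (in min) 7476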